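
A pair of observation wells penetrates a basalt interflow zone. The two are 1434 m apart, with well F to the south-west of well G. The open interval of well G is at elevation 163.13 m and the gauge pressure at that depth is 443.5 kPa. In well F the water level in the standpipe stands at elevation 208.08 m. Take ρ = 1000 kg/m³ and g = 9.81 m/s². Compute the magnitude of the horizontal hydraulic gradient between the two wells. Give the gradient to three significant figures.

i ≈ 0.000181

Pressure head at well G: ψ = P/(ρg) = 443.5×1000 / (1000 × 9.81) = 45.21 m.
Total head at well G: h = z + ψ = 163.13 + 45.21 = 208.34 m.
Total head at well F: h = 208.08 m (water level in the piezometer is the total head).
Head difference: h(well G) − h(well F) = 208.34 − 208.08 = 0.26 m.
Hydraulic gradient: i = |Δh| / L = 0.26 / 1434 = 0.000181.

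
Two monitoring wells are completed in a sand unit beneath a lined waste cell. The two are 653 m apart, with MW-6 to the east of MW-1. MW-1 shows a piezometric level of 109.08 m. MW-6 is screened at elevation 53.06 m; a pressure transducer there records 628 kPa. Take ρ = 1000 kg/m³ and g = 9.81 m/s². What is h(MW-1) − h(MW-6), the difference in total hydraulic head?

Total head at MW-1: h = 109.08 m (water level in the piezometer is the total head).
Pressure head at MW-6: ψ = P/(ρg) = 628×1000 / (1000 × 9.81) = 64.02 m.
Total head at MW-6: h = z + ψ = 53.06 + 64.02 = 117.08 m.
Head difference: h(MW-1) − h(MW-6) = 109.08 − 117.08 = -8.00 m.

Δh ≈ -8.00 m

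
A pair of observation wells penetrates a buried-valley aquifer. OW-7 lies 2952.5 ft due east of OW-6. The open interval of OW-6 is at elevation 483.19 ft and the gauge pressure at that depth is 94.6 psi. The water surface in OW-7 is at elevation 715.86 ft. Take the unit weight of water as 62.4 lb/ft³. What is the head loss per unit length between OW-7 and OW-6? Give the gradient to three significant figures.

Pressure head at OW-6: ψ = 144·P/γ = 144 × 94.6 / 62.4 = 218.31 ft.
Total head at OW-6: h = z + ψ = 483.19 + 218.31 = 701.50 ft.
Total head at OW-7: h = 715.86 ft (water level in the piezometer is the total head).
Head difference: h(OW-6) − h(OW-7) = 701.50 − 715.86 = -14.36 ft.
Hydraulic gradient: i = |Δh| / L = 14.36 / 2952.5 = 0.00486.

i ≈ 0.00486 ft/ft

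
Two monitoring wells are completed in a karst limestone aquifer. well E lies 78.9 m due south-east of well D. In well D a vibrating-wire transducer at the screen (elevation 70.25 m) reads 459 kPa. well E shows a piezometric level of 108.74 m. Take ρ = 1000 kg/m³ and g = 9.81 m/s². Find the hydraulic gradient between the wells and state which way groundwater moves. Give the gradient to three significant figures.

Pressure head at well D: ψ = P/(ρg) = 459×1000 / (1000 × 9.81) = 46.79 m.
Total head at well D: h = z + ψ = 70.25 + 46.79 = 117.04 m.
Total head at well E: h = 108.74 m (water level in the piezometer is the total head).
Head difference: h(well D) − h(well E) = 117.04 − 108.74 = 8.30 m.
Hydraulic gradient: i = |Δh| / L = 8.30 / 78.9 = 0.105.
Flow is from higher to lower head: from well D toward well E, i.e. toward the south-east.

i ≈ 0.105; groundwater flows toward the south-east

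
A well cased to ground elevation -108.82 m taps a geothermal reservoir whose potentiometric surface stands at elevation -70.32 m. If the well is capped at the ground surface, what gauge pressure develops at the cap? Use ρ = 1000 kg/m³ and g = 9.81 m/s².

P ≈ 378 kPa

Head above the cap: Δh = -70.32 − (-108.82) = 38.50 m.
P = ρgΔh = 1000 × 9.81 × 38.50 = 377685 Pa ≈ 378 kPa.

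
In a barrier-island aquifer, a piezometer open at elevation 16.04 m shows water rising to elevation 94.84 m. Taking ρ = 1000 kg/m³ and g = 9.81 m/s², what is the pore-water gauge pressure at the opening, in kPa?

P ≈ 773 kPa

Pressure head ψ = h − z = 94.84 − 16.04 = 78.80 m.
P = ρgψ = 1000 × 9.81 × 78.80 = 773028 Pa ≈ 773 kPa.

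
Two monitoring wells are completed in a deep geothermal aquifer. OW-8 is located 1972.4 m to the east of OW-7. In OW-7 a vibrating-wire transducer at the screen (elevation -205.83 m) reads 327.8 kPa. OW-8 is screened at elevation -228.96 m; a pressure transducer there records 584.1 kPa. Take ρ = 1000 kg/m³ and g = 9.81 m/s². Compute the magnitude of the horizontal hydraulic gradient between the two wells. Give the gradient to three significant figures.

Pressure head at OW-7: ψ = P/(ρg) = 327.8×1000 / (1000 × 9.81) = 33.41 m.
Total head at OW-7: h = z + ψ = -205.83 + 33.41 = -172.42 m.
Pressure head at OW-8: ψ = P/(ρg) = 584.1×1000 / (1000 × 9.81) = 59.54 m.
Total head at OW-8: h = z + ψ = -228.96 + 59.54 = -169.42 m.
Head difference: h(OW-7) − h(OW-8) = -172.42 − (-169.42) = -3.00 m.
Hydraulic gradient: i = |Δh| / L = 3.00 / 1972.4 = 0.00152.

i ≈ 0.00152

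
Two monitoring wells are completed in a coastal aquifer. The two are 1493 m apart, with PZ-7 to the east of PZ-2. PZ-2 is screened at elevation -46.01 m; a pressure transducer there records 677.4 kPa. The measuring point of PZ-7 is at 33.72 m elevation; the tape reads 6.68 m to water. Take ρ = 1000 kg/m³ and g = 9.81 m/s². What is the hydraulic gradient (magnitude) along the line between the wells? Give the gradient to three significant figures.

i ≈ 0.00268

Pressure head at PZ-2: ψ = P/(ρg) = 677.4×1000 / (1000 × 9.81) = 69.05 m.
Total head at PZ-2: h = z + ψ = -46.01 + 69.05 = 23.04 m.
Total head at PZ-7: h = 33.72 − 6.68 = 27.04 m.
Head difference: h(PZ-2) − h(PZ-7) = 23.04 − 27.04 = -4.00 m.
Hydraulic gradient: i = |Δh| / L = 4.00 / 1493 = 0.00268.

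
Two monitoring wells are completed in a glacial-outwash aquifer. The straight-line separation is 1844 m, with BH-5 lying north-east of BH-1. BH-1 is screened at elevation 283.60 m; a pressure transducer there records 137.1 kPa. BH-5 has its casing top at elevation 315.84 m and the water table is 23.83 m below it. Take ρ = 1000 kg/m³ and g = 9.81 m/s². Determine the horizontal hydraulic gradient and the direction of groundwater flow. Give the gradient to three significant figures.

Pressure head at BH-1: ψ = P/(ρg) = 137.1×1000 / (1000 × 9.81) = 13.98 m.
Total head at BH-1: h = z + ψ = 283.60 + 13.98 = 297.58 m.
Total head at BH-5: h = 315.84 − 23.83 = 292.01 m.
Head difference: h(BH-1) − h(BH-5) = 297.58 − 292.01 = 5.57 m.
Hydraulic gradient: i = |Δh| / L = 5.57 / 1844 = 0.00302.
Flow is from higher to lower head: from BH-1 toward BH-5, i.e. toward the north-east.

i ≈ 0.00302; groundwater flows toward the north-east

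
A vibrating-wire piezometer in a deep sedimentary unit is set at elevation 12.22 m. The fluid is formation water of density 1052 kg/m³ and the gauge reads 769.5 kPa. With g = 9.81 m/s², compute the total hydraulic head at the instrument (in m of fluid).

ψ = P/(ρg) = 769.5×1000 / (1052 × 9.81) = 74.56 m.
h = z + ψ = 12.22 + 74.56 = 86.78 m.

h ≈ 86.78 m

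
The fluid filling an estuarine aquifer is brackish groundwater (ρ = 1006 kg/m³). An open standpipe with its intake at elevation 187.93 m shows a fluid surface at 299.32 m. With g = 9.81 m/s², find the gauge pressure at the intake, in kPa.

P ≈ 1100 kPa

Pressure head ψ = h − z = 299.32 − 187.93 = 111.39 m.
P = ρgψ = 1006 × 9.81 × 111.39 = 1099292 Pa ≈ 1100 kPa.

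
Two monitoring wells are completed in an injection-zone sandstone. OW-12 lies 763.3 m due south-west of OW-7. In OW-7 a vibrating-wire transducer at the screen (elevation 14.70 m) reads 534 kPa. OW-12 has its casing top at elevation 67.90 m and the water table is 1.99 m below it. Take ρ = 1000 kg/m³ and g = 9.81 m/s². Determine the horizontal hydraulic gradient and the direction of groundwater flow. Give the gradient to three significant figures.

i ≈ 0.00422; groundwater flows toward the south-west

Pressure head at OW-7: ψ = P/(ρg) = 534×1000 / (1000 × 9.81) = 54.43 m.
Total head at OW-7: h = z + ψ = 14.70 + 54.43 = 69.13 m.
Total head at OW-12: h = 67.90 − 1.99 = 65.91 m.
Head difference: h(OW-7) − h(OW-12) = 69.13 − 65.91 = 3.22 m.
Hydraulic gradient: i = |Δh| / L = 3.22 / 763.3 = 0.00422.
Flow is from higher to lower head: from OW-7 toward OW-12, i.e. toward the south-west.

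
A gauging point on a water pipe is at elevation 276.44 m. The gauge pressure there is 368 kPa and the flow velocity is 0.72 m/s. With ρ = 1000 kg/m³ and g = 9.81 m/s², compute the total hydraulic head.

Pressure head ψ = P/(ρg) = 368×1000 / (1000 × 9.81) = 37.51 m.
Velocity head = v²/(2g) = 0.72² / (2 × 9.81) = 0.026 m.
h = z + ψ + v²/(2g) = 276.44 + 37.51 + 0.026 = 313.98 m.

h ≈ 313.98 m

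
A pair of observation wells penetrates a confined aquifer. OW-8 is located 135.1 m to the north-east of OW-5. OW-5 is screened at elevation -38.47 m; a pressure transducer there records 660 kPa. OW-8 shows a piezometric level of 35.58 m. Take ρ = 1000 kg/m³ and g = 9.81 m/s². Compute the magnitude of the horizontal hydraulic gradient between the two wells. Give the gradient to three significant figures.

i ≈ 0.0501

Pressure head at OW-5: ψ = P/(ρg) = 660×1000 / (1000 × 9.81) = 67.28 m.
Total head at OW-5: h = z + ψ = -38.47 + 67.28 = 28.81 m.
Total head at OW-8: h = 35.58 m (water level in the piezometer is the total head).
Head difference: h(OW-5) − h(OW-8) = 28.81 − 35.58 = -6.77 m.
Hydraulic gradient: i = |Δh| / L = 6.77 / 135.1 = 0.0501.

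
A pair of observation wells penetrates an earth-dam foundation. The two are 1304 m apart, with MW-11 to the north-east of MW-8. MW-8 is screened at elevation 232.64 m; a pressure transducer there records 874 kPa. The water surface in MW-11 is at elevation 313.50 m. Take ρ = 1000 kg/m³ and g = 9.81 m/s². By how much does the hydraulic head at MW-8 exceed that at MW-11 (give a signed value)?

Pressure head at MW-8: ψ = P/(ρg) = 874×1000 / (1000 × 9.81) = 89.09 m.
Total head at MW-8: h = z + ψ = 232.64 + 89.09 = 321.73 m.
Total head at MW-11: h = 313.50 m (water level in the piezometer is the total head).
Head difference: h(MW-8) − h(MW-11) = 321.73 − 313.50 = 8.23 m.

Δh ≈ 8.23 m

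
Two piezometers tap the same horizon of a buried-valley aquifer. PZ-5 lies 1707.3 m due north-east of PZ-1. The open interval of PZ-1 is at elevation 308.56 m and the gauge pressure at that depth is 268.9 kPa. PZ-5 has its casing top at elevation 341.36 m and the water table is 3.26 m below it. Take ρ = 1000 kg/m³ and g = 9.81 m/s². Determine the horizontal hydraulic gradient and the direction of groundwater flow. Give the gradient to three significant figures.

Pressure head at PZ-1: ψ = P/(ρg) = 268.9×1000 / (1000 × 9.81) = 27.41 m.
Total head at PZ-1: h = z + ψ = 308.56 + 27.41 = 335.97 m.
Total head at PZ-5: h = 341.36 − 3.26 = 338.10 m.
Head difference: h(PZ-1) − h(PZ-5) = 335.97 − 338.10 = -2.13 m.
Hydraulic gradient: i = |Δh| / L = 2.13 / 1707.3 = 0.00125.
Flow is from higher to lower head: from PZ-5 toward PZ-1, i.e. toward the south-west.

i ≈ 0.00125; groundwater flows toward the south-west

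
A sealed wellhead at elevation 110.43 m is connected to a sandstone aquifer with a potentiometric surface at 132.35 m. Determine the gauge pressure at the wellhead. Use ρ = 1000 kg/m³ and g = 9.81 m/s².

Head above the cap: Δh = 132.35 − 110.43 = 21.92 m.
P = ρgΔh = 1000 × 9.81 × 21.92 = 215035 Pa ≈ 215 kPa.

P ≈ 215 kPa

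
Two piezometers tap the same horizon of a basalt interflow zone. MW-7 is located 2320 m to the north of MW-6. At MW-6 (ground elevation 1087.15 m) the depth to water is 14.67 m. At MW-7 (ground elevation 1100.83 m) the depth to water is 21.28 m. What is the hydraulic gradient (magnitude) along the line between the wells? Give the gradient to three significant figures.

Total head at MW-6: h = 1087.15 − 14.67 = 1072.48 m.
Total head at MW-7: h = 1100.83 − 21.28 = 1079.55 m.
Head difference: h(MW-6) − h(MW-7) = 1072.48 − 1079.55 = -7.07 m.
Hydraulic gradient: i = |Δh| / L = 7.07 / 2320 = 0.00305.

i ≈ 0.00305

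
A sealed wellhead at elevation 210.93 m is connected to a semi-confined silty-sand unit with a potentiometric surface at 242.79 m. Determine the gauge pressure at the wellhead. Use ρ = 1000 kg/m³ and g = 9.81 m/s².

P ≈ 313 kPa

Head above the cap: Δh = 242.79 − 210.93 = 31.86 m.
P = ρgΔh = 1000 × 9.81 × 31.86 = 312547 Pa ≈ 313 kPa.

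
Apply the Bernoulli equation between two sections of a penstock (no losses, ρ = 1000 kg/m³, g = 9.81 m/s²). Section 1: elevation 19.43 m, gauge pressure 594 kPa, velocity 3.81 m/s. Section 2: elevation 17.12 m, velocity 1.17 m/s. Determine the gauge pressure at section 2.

Pressure head at 1: ψ₁ = P₁/(ρg) = 594×1000 / (1000 × 9.81) = 60.55 m.
Velocity heads: v₁²/2g = 3.81²/19.62 = 0.740 m; v₂²/2g = 1.17²/19.62 = 0.070 m.
Total head H = z₁ + ψ₁ + v₁²/2g = 19.43 + 60.55 + 0.740 = 80.72 m.
ψ₂ = H − z₂ − v₂²/2g = 80.72 − 17.12 − 0.070 = 63.53 m.
P₂ = ρgψ₂ = 1000 × 9.81 × 63.53 ≈ 623 kPa.

P₂ ≈ 623 kPa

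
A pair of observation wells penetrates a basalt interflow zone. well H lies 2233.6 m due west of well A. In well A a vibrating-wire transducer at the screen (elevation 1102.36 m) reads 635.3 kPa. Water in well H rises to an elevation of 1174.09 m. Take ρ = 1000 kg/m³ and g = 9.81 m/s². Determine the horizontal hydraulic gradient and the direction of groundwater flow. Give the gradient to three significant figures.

Pressure head at well A: ψ = P/(ρg) = 635.3×1000 / (1000 × 9.81) = 64.76 m.
Total head at well A: h = z + ψ = 1102.36 + 64.76 = 1167.12 m.
Total head at well H: h = 1174.09 m (water level in the piezometer is the total head).
Head difference: h(well A) − h(well H) = 1167.12 − 1174.09 = -6.97 m.
Hydraulic gradient: i = |Δh| / L = 6.97 / 2233.6 = 0.00312.
Flow is from higher to lower head: from well H toward well A, i.e. toward the east.

i ≈ 0.00312; groundwater flows toward the east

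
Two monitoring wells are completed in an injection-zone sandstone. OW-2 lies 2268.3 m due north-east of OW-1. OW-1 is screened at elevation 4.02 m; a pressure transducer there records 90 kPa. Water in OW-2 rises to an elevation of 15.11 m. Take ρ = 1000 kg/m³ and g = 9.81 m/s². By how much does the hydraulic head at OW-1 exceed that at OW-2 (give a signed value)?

Pressure head at OW-1: ψ = P/(ρg) = 90×1000 / (1000 × 9.81) = 9.17 m.
Total head at OW-1: h = z + ψ = 4.02 + 9.17 = 13.19 m.
Total head at OW-2: h = 15.11 m (water level in the piezometer is the total head).
Head difference: h(OW-1) − h(OW-2) = 13.19 − 15.11 = -1.92 m.

Δh ≈ -1.92 m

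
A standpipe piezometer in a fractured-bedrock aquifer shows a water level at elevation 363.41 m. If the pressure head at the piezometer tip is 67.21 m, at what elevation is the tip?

z = h − ψ = 363.41 − 67.21 = 296.20 m.

z ≈ 296.20 m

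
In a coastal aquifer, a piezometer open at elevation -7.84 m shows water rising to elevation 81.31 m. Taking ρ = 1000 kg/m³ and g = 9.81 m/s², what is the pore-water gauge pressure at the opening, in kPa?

P ≈ 875 kPa

Pressure head ψ = h − z = 81.31 − (-7.84) = 89.15 m.
P = ρgψ = 1000 × 9.81 × 89.15 = 874562 Pa ≈ 875 kPa.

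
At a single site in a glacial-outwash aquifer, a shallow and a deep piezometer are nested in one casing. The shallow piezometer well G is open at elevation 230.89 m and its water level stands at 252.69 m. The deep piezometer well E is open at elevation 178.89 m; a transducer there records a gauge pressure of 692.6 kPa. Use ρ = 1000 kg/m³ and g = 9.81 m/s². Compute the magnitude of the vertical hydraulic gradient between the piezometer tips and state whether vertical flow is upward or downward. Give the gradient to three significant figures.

Total head at well G: h = 252.69 m (water level in the standpipe).
Pressure head at well E: ψ = P/(ρg) = 692.6×1000 / (1000 × 9.81) = 70.60 m.
Total head at well E: h = z + ψ = 178.89 + 70.60 = 249.49 m.
Δh = h(well G) − h(well E) = 252.69 − 249.49 = 3.20 m.
Vertical separation Δz = 230.89 − 178.89 = 52.00 m.
|i_v| = |Δh| / Δz = 3.20 / 52.00 = 0.0615.
Head is higher in the shallow piezometer, so vertical flow is downward (recharge condition).

|i_v| ≈ 0.0615; vertical flow is downward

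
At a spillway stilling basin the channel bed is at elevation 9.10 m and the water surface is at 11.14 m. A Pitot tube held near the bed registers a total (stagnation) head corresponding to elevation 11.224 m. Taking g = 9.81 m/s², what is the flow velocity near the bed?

v ≈ 1.28 m/s

Near the bed, under hydrostatic conditions, the piezometric head (z + ψ) equals the free-surface elevation, 11.14 m.
Velocity head = total − piezometric = 11.224 − 11.14 = 0.084 m.
v = √(2g·h_v) = √(2 × 9.81 × 0.084) = 1.28 m/s.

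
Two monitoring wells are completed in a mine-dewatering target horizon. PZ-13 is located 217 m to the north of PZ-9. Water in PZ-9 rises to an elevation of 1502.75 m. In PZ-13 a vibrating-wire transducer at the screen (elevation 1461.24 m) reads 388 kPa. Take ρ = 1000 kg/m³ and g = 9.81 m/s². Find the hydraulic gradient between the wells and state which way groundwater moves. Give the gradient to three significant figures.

i ≈ 0.00903; groundwater flows toward the north

Total head at PZ-9: h = 1502.75 m (water level in the piezometer is the total head).
Pressure head at PZ-13: ψ = P/(ρg) = 388×1000 / (1000 × 9.81) = 39.55 m.
Total head at PZ-13: h = z + ψ = 1461.24 + 39.55 = 1500.79 m.
Head difference: h(PZ-9) − h(PZ-13) = 1502.75 − 1500.79 = 1.96 m.
Hydraulic gradient: i = |Δh| / L = 1.96 / 217 = 0.00903.
Flow is from higher to lower head: from PZ-9 toward PZ-13, i.e. toward the north.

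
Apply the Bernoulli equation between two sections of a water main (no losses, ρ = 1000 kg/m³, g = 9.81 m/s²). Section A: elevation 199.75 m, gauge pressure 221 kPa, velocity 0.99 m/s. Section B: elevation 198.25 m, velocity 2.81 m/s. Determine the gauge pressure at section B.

P₂ ≈ 232 kPa

Pressure head at A: ψ₁ = P₁/(ρg) = 221×1000 / (1000 × 9.81) = 22.53 m.
Velocity heads: v₁²/2g = 0.99²/19.62 = 0.050 m; v₂²/2g = 2.81²/19.62 = 0.402 m.
Total head H = z₁ + ψ₁ + v₁²/2g = 199.75 + 22.53 + 0.050 = 222.33 m.
ψ₂ = H − z₂ − v₂²/2g = 222.33 − 198.25 − 0.402 = 23.68 m.
P₂ = ρgψ₂ = 1000 × 9.81 × 23.68 ≈ 232 kPa.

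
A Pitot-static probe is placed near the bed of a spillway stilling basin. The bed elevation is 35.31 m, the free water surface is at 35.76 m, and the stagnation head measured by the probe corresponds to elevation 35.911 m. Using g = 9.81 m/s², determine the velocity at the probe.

Near the bed, under hydrostatic conditions, the piezometric head (z + ψ) equals the free-surface elevation, 35.76 m.
Velocity head = total − piezometric = 35.911 − 35.76 = 0.151 m.
v = √(2g·h_v) = √(2 × 9.81 × 0.151) = 1.72 m/s.

v ≈ 1.72 m/s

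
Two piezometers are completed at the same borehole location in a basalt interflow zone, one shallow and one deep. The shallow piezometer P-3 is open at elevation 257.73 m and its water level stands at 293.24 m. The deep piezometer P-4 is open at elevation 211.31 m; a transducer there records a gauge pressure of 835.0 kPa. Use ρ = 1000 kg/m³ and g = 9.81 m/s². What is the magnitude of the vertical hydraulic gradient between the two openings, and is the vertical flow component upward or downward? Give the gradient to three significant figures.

Total head at P-3: h = 293.24 m (water level in the standpipe).
Pressure head at P-4: ψ = P/(ρg) = 835.0×1000 / (1000 × 9.81) = 85.12 m.
Total head at P-4: h = z + ψ = 211.31 + 85.12 = 296.43 m.
Δh = h(P-3) − h(P-4) = 293.24 − 296.43 = -3.19 m.
Vertical separation Δz = 257.73 − 211.31 = 46.42 m.
|i_v| = |Δh| / Δz = 3.19 / 46.42 = 0.0687.
Head is higher in the deep piezometer, so vertical flow is upward (discharge condition).

|i_v| ≈ 0.0687; vertical flow is upward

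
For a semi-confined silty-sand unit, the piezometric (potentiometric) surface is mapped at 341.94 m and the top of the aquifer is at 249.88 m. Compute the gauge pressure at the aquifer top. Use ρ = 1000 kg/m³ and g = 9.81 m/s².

Pressure head at the aquifer top: ψ = h − z = 341.94 − 249.88 = 92.06 m.
P = ρgψ = 1000 × 9.81 × 92.06 = 903109 Pa ≈ 903 kPa.

P ≈ 903 kPa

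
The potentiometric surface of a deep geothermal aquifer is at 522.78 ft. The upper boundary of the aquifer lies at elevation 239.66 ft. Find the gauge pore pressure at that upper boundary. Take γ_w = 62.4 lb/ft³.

P ≈ 123 psi

Pressure head at the aquifer top: ψ = h − z = 522.78 − 239.66 = 283.12 ft.
P = γψ/144 = 62.4 × 283.12 / 144 = 123 psi.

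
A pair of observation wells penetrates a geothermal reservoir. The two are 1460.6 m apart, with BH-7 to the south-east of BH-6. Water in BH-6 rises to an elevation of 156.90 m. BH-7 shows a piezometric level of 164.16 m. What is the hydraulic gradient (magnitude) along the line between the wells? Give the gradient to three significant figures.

i ≈ 0.00497

Total head at BH-6: h = 156.90 m (water level in the piezometer is the total head).
Total head at BH-7: h = 164.16 m (water level in the piezometer is the total head).
Head difference: h(BH-6) − h(BH-7) = 156.90 − 164.16 = -7.26 m.
Hydraulic gradient: i = |Δh| / L = 7.26 / 1460.6 = 0.00497.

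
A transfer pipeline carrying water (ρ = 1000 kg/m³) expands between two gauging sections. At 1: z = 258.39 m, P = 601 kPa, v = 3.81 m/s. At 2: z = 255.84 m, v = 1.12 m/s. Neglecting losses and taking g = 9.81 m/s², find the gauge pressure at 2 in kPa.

P₂ ≈ 633 kPa

Pressure head at 1: ψ₁ = P₁/(ρg) = 601×1000 / (1000 × 9.81) = 61.26 m.
Velocity heads: v₁²/2g = 3.81²/19.62 = 0.740 m; v₂²/2g = 1.12²/19.62 = 0.064 m.
Total head H = z₁ + ψ₁ + v₁²/2g = 258.39 + 61.26 + 0.740 = 320.39 m.
ψ₂ = H − z₂ − v₂²/2g = 320.39 − 255.84 − 0.064 = 64.49 m.
P₂ = ρgψ₂ = 1000 × 9.81 × 64.49 ≈ 633 kPa.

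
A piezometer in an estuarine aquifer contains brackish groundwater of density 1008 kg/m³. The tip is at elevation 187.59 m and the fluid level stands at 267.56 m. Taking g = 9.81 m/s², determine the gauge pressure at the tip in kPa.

P ≈ 791 kPa

Pressure head ψ = h − z = 267.56 − 187.59 = 79.97 m.
P = ρgψ = 1008 × 9.81 × 79.97 = 790782 Pa ≈ 791 kPa.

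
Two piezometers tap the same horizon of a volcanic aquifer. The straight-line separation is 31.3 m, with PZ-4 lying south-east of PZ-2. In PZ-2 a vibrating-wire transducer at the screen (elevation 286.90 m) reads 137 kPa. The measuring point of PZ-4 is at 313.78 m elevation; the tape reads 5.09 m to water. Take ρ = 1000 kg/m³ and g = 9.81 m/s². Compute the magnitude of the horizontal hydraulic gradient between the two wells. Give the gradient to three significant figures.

Pressure head at PZ-2: ψ = P/(ρg) = 137×1000 / (1000 × 9.81) = 13.97 m.
Total head at PZ-2: h = z + ψ = 286.90 + 13.97 = 300.87 m.
Total head at PZ-4: h = 313.78 − 5.09 = 308.69 m.
Head difference: h(PZ-2) − h(PZ-4) = 300.87 − 308.69 = -7.82 m.
Hydraulic gradient: i = |Δh| / L = 7.82 / 31.3 = 0.250.

i ≈ 0.250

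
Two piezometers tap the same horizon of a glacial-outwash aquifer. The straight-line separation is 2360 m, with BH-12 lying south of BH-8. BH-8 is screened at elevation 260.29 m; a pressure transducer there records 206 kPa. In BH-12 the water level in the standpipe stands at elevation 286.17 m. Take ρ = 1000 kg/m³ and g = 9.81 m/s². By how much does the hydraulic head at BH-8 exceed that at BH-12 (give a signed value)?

Δh ≈ -4.88 m

Pressure head at BH-8: ψ = P/(ρg) = 206×1000 / (1000 × 9.81) = 21.00 m.
Total head at BH-8: h = z + ψ = 260.29 + 21.00 = 281.29 m.
Total head at BH-12: h = 286.17 m (water level in the piezometer is the total head).
Head difference: h(BH-8) − h(BH-12) = 281.29 − 286.17 = -4.88 m.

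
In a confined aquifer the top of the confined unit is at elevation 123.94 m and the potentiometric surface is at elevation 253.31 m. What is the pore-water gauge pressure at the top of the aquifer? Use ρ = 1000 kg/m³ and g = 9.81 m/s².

P ≈ 1270 kPa

Pressure head at the aquifer top: ψ = h − z = 253.31 − 123.94 = 129.37 m.
P = ρgψ = 1000 × 9.81 × 129.37 = 1269120 Pa ≈ 1270 kPa.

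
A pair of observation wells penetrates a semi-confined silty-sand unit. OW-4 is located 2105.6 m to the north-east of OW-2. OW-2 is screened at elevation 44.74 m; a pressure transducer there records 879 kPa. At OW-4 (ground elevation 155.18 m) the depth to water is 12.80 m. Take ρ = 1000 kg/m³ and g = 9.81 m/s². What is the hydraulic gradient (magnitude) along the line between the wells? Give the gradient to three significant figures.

i ≈ 0.00382

Pressure head at OW-2: ψ = P/(ρg) = 879×1000 / (1000 × 9.81) = 89.60 m.
Total head at OW-2: h = z + ψ = 44.74 + 89.60 = 134.34 m.
Total head at OW-4: h = 155.18 − 12.80 = 142.38 m.
Head difference: h(OW-2) − h(OW-4) = 134.34 − 142.38 = -8.04 m.
Hydraulic gradient: i = |Δh| / L = 8.04 / 2105.6 = 0.00382.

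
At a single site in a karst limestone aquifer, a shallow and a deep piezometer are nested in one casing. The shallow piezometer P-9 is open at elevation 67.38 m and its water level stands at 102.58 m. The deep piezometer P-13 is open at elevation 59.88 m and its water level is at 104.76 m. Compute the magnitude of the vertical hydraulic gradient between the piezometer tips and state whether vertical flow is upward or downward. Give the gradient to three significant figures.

Total head at P-9: h = 102.58 m (water level in the standpipe).
Total head at P-13: h = 104.76 m.
Δh = h(P-9) − h(P-13) = 102.58 − 104.76 = -2.18 m.
Vertical separation Δz = 67.38 − 59.88 = 7.50 m.
|i_v| = |Δh| / Δz = 2.18 / 7.50 = 0.291.
Head is higher in the deep piezometer, so vertical flow is upward (discharge condition).

|i_v| ≈ 0.291; vertical flow is upward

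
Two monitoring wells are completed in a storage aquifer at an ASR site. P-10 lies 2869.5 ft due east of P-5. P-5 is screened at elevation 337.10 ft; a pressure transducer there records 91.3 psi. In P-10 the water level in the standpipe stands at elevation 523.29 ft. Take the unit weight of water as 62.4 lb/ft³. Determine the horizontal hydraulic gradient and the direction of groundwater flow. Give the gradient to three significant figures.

i ≈ 0.00854; groundwater flows toward the east

Pressure head at P-5: ψ = 144·P/γ = 144 × 91.3 / 62.4 = 210.69 ft.
Total head at P-5: h = z + ψ = 337.10 + 210.69 = 547.79 ft.
Total head at P-10: h = 523.29 ft (water level in the piezometer is the total head).
Head difference: h(P-5) − h(P-10) = 547.79 − 523.29 = 24.50 ft.
Hydraulic gradient: i = |Δh| / L = 24.50 / 2869.5 = 0.00854.
Flow is from higher to lower head: from P-5 toward P-10, i.e. toward the east.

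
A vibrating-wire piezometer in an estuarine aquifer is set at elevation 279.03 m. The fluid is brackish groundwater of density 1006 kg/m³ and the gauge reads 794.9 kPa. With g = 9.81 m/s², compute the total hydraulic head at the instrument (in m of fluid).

h ≈ 359.58 m

ψ = P/(ρg) = 794.9×1000 / (1006 × 9.81) = 80.55 m.
h = z + ψ = 279.03 + 80.55 = 359.58 m.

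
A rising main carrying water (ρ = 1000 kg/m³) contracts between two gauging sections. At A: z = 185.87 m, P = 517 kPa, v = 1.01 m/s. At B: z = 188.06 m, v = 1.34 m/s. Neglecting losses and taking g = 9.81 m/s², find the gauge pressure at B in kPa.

P₂ ≈ 495 kPa

Pressure head at A: ψ₁ = P₁/(ρg) = 517×1000 / (1000 × 9.81) = 52.70 m.
Velocity heads: v₁²/2g = 1.01²/19.62 = 0.052 m; v₂²/2g = 1.34²/19.62 = 0.092 m.
Total head H = z₁ + ψ₁ + v₁²/2g = 185.87 + 52.70 + 0.052 = 238.62 m.
ψ₂ = H − z₂ − v₂²/2g = 238.62 − 188.06 − 0.092 = 50.47 m.
P₂ = ρgψ₂ = 1000 × 9.81 × 50.47 ≈ 495 kPa.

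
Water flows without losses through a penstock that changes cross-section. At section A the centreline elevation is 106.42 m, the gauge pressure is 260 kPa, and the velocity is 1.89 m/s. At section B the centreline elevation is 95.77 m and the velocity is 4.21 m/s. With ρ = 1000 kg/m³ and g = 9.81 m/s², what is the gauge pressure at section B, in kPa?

P₂ ≈ 357 kPa

Pressure head at A: ψ₁ = P₁/(ρg) = 260×1000 / (1000 × 9.81) = 26.50 m.
Velocity heads: v₁²/2g = 1.89²/19.62 = 0.182 m; v₂²/2g = 4.21²/19.62 = 0.903 m.
Total head H = z₁ + ψ₁ + v₁²/2g = 106.42 + 26.50 + 0.182 = 133.10 m.
ψ₂ = H − z₂ − v₂²/2g = 133.10 − 95.77 − 0.903 = 36.43 m.
P₂ = ρgψ₂ = 1000 × 9.81 × 36.43 ≈ 357 kPa.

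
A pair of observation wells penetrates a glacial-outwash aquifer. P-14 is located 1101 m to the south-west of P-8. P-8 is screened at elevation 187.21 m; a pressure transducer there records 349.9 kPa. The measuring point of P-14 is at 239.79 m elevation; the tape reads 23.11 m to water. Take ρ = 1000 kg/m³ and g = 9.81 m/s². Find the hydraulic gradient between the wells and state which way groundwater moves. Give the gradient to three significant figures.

Pressure head at P-8: ψ = P/(ρg) = 349.9×1000 / (1000 × 9.81) = 35.67 m.
Total head at P-8: h = z + ψ = 187.21 + 35.67 = 222.88 m.
Total head at P-14: h = 239.79 − 23.11 = 216.68 m.
Head difference: h(P-8) − h(P-14) = 222.88 − 216.68 = 6.20 m.
Hydraulic gradient: i = |Δh| / L = 6.20 / 1101 = 0.00563.
Flow is from higher to lower head: from P-8 toward P-14, i.e. toward the south-west.

i ≈ 0.00563; groundwater flows toward the south-west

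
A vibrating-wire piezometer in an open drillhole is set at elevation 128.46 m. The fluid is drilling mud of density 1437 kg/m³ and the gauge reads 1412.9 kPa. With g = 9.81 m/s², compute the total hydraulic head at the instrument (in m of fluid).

h ≈ 228.69 m

ψ = P/(ρg) = 1412.9×1000 / (1437 × 9.81) = 100.23 m.
h = z + ψ = 128.46 + 100.23 = 228.69 m.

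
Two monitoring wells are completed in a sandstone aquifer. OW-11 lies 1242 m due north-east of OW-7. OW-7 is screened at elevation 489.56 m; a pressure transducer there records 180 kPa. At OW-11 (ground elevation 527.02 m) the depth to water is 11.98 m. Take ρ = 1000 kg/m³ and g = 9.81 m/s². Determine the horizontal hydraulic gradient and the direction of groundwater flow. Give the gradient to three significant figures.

Pressure head at OW-7: ψ = P/(ρg) = 180×1000 / (1000 × 9.81) = 18.35 m.
Total head at OW-7: h = z + ψ = 489.56 + 18.35 = 507.91 m.
Total head at OW-11: h = 527.02 − 11.98 = 515.04 m.
Head difference: h(OW-7) − h(OW-11) = 507.91 − 515.04 = -7.13 m.
Hydraulic gradient: i = |Δh| / L = 7.13 / 1242 = 0.00574.
Flow is from higher to lower head: from OW-11 toward OW-7, i.e. toward the south-west.

i ≈ 0.00574; groundwater flows toward the south-west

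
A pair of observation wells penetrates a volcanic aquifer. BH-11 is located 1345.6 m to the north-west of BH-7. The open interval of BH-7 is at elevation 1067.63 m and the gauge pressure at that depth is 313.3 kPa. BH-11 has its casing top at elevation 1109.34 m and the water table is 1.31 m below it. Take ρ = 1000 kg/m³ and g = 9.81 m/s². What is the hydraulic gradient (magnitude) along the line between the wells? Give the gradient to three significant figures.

i ≈ 0.00629

Pressure head at BH-7: ψ = P/(ρg) = 313.3×1000 / (1000 × 9.81) = 31.94 m.
Total head at BH-7: h = z + ψ = 1067.63 + 31.94 = 1099.57 m.
Total head at BH-11: h = 1109.34 − 1.31 = 1108.03 m.
Head difference: h(BH-7) − h(BH-11) = 1099.57 − 1108.03 = -8.46 m.
Hydraulic gradient: i = |Δh| / L = 8.46 / 1345.6 = 0.00629.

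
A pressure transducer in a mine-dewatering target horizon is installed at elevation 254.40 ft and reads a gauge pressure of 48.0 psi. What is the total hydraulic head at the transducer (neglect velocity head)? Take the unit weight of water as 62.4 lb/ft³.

ψ = 144·P/γ = 144 × 48.0 / 62.4 = 110.77 ft.
h = z + ψ = 254.40 + 110.77 = 365.17 ft.

h ≈ 365.17 ft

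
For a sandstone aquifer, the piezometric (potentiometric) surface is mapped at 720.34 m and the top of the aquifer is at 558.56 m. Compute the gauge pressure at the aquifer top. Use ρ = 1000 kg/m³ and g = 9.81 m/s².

P ≈ 1590 kPa

Pressure head at the aquifer top: ψ = h − z = 720.34 − 558.56 = 161.78 m.
P = ρgψ = 1000 × 9.81 × 161.78 = 1587062 Pa ≈ 1590 kPa.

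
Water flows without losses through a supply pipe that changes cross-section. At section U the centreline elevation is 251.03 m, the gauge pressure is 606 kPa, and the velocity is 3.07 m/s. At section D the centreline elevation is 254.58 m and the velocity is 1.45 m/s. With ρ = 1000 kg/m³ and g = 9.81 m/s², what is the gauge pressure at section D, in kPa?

Pressure head at U: ψ₁ = P₁/(ρg) = 606×1000 / (1000 × 9.81) = 61.77 m.
Velocity heads: v₁²/2g = 3.07²/19.62 = 0.480 m; v₂²/2g = 1.45²/19.62 = 0.107 m.
Total head H = z₁ + ψ₁ + v₁²/2g = 251.03 + 61.77 + 0.480 = 313.28 m.
ψ₂ = H − z₂ − v₂²/2g = 313.28 − 254.58 − 0.107 = 58.59 m.
P₂ = ρgψ₂ = 1000 × 9.81 × 58.59 ≈ 575 kPa.

P₂ ≈ 575 kPa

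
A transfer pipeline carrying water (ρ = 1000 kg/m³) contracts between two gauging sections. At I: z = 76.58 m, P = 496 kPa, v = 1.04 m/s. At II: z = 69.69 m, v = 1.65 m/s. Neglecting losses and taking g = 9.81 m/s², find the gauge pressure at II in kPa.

P₂ ≈ 563 kPa

Pressure head at I: ψ₁ = P₁/(ρg) = 496×1000 / (1000 × 9.81) = 50.56 m.
Velocity heads: v₁²/2g = 1.04²/19.62 = 0.055 m; v₂²/2g = 1.65²/19.62 = 0.139 m.
Total head H = z₁ + ψ₁ + v₁²/2g = 76.58 + 50.56 + 0.055 = 127.20 m.
ψ₂ = H − z₂ − v₂²/2g = 127.20 − 69.69 − 0.139 = 57.37 m.
P₂ = ρgψ₂ = 1000 × 9.81 × 57.37 ≈ 563 kPa.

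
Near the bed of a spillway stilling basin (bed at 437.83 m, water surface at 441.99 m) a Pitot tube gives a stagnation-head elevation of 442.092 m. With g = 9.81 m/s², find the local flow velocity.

Near the bed, under hydrostatic conditions, the piezometric head (z + ψ) equals the free-surface elevation, 441.99 m.
Velocity head = total − piezometric = 442.092 − 441.99 = 0.102 m.
v = √(2g·h_v) = √(2 × 9.81 × 0.102) = 1.41 m/s.

v ≈ 1.41 m/s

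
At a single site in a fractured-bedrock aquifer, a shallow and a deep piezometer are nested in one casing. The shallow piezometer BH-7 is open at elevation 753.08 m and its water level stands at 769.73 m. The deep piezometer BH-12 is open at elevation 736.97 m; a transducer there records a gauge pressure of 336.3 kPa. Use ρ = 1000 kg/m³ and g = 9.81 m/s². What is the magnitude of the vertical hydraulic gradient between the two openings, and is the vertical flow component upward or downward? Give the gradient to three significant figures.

Total head at BH-7: h = 769.73 m (water level in the standpipe).
Pressure head at BH-12: ψ = P/(ρg) = 336.3×1000 / (1000 × 9.81) = 34.28 m.
Total head at BH-12: h = z + ψ = 736.97 + 34.28 = 771.25 m.
Δh = h(BH-7) − h(BH-12) = 769.73 − 771.25 = -1.52 m.
Vertical separation Δz = 753.08 − 736.97 = 16.11 m.
|i_v| = |Δh| / Δz = 1.52 / 16.11 = 0.0944.
Head is higher in the deep piezometer, so vertical flow is upward (discharge condition).

|i_v| ≈ 0.0944; vertical flow is upward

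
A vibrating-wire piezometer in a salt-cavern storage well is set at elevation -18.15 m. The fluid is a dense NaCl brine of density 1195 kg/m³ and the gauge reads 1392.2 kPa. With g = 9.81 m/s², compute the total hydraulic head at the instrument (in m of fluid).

h ≈ 100.61 m

ψ = P/(ρg) = 1392.2×1000 / (1195 × 9.81) = 118.76 m.
h = z + ψ = -18.15 + 118.76 = 100.61 m.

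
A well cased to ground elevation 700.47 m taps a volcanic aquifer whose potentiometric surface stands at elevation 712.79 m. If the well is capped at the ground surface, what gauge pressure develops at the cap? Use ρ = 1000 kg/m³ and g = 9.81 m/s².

Head above the cap: Δh = 712.79 − 700.47 = 12.32 m.
P = ρgΔh = 1000 × 9.81 × 12.32 = 120859 Pa ≈ 121 kPa.

P ≈ 121 kPa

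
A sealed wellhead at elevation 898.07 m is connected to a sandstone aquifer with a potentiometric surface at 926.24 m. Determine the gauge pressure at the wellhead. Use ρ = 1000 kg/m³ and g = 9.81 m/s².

Head above the cap: Δh = 926.24 − 898.07 = 28.17 m.
P = ρgΔh = 1000 × 9.81 × 28.17 = 276348 Pa ≈ 276 kPa.

P ≈ 276 kPa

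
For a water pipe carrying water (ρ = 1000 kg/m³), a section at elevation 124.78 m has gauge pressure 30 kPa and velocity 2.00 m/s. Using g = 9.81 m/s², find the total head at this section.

h ≈ 128.04 m

Pressure head ψ = P/(ρg) = 30×1000 / (1000 × 9.81) = 3.06 m.
Velocity head = v²/(2g) = 2.00² / (2 × 9.81) = 0.204 m.
h = z + ψ + v²/(2g) = 124.78 + 3.06 + 0.204 = 128.04 m.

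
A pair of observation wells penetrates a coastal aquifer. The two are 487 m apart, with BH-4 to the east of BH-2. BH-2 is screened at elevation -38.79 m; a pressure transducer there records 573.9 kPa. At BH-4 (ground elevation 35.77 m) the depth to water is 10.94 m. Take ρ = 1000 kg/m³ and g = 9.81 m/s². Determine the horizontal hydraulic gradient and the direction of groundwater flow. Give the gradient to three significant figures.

Pressure head at BH-2: ψ = P/(ρg) = 573.9×1000 / (1000 × 9.81) = 58.50 m.
Total head at BH-2: h = z + ψ = -38.79 + 58.50 = 19.71 m.
Total head at BH-4: h = 35.77 − 10.94 = 24.83 m.
Head difference: h(BH-2) − h(BH-4) = 19.71 − 24.83 = -5.12 m.
Hydraulic gradient: i = |Δh| / L = 5.12 / 487 = 0.0105.
Flow is from higher to lower head: from BH-4 toward BH-2, i.e. toward the west.

i ≈ 0.0105; groundwater flows toward the west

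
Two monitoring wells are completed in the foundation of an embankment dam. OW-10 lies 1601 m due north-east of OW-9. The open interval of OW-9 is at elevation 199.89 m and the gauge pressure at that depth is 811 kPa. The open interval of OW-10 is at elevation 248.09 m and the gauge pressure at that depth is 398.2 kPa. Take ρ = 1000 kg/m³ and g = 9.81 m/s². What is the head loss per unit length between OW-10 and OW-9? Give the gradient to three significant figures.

i ≈ 0.00382 m/m

Pressure head at OW-9: ψ = P/(ρg) = 811×1000 / (1000 × 9.81) = 82.67 m.
Total head at OW-9: h = z + ψ = 199.89 + 82.67 = 282.56 m.
Pressure head at OW-10: ψ = P/(ρg) = 398.2×1000 / (1000 × 9.81) = 40.59 m.
Total head at OW-10: h = z + ψ = 248.09 + 40.59 = 288.68 m.
Head difference: h(OW-9) − h(OW-10) = 282.56 − 288.68 = -6.12 m.
Hydraulic gradient: i = |Δh| / L = 6.12 / 1601 = 0.00382.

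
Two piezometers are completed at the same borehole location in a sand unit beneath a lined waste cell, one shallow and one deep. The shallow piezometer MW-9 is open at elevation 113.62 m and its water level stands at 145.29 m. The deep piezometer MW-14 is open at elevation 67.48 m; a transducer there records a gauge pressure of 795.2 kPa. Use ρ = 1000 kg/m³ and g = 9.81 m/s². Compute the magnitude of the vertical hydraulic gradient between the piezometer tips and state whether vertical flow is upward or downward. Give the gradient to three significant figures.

|i_v| ≈ 0.0704; vertical flow is upward

Total head at MW-9: h = 145.29 m (water level in the standpipe).
Pressure head at MW-14: ψ = P/(ρg) = 795.2×1000 / (1000 × 9.81) = 81.06 m.
Total head at MW-14: h = z + ψ = 67.48 + 81.06 = 148.54 m.
Δh = h(MW-9) − h(MW-14) = 145.29 − 148.54 = -3.25 m.
Vertical separation Δz = 113.62 − 67.48 = 46.14 m.
|i_v| = |Δh| / Δz = 3.25 / 46.14 = 0.0704.
Head is higher in the deep piezometer, so vertical flow is upward (discharge condition).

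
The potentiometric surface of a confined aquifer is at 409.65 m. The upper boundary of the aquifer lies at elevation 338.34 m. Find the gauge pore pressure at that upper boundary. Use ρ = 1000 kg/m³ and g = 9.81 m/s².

Pressure head at the aquifer top: ψ = h − z = 409.65 − 338.34 = 71.31 m.
P = ρgψ = 1000 × 9.81 × 71.31 = 699551 Pa ≈ 700 kPa.

P ≈ 700 kPa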